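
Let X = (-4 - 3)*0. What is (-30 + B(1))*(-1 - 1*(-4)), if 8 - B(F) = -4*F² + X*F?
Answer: -54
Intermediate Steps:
X = 0 (X = -7*0 = 0)
B(F) = 8 + 4*F² (B(F) = 8 - (-4*F² + 0*F) = 8 - (-4*F² + 0) = 8 - (-4)*F² = 8 + 4*F²)
(-30 + B(1))*(-1 - 1*(-4)) = (-30 + (8 + 4*1²))*(-1 - 1*(-4)) = (-30 + (8 + 4*1))*(-1 + 4) = (-30 + (8 + 4))*3 = (-30 + 12)*3 = -18*3 = -54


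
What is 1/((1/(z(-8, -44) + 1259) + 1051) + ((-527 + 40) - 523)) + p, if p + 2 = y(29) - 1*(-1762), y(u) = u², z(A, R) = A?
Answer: 133411743/51292 ≈ 2601.0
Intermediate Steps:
p = 2601 (p = -2 + (29² - 1*(-1762)) = -2 + (841 + 1762) = -2 + 2603 = 2601)
1/((1/(z(-8, -44) + 1259) + 1051) + ((-527 + 40) - 523)) + p = 1/((1/(-8 + 1259) + 1051) + ((-527 + 40) - 523)) + 2601 = 1/((1/1251 + 1051) + (-487 - 523)) + 2601 = 1/((1/1251 + 1051) - 1010) + 2601 = 1/(1314802/1251 - 1010) + 2601 = 1/(51292/1251) + 2601 = 1251/51292 + 2601 = 133411743/51292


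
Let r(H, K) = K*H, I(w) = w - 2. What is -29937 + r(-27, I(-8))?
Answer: -29667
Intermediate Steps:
I(w) = -2 + w
r(H, K) = H*K
-29937 + r(-27, I(-8)) = -29937 - 27*(-2 - 8) = -29937 - 27*(-10) = -29937 + 270 = -29667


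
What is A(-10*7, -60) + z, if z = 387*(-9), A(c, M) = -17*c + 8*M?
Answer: -2773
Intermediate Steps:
z = -3483
A(-10*7, -60) + z = (-(-170)*7 + 8*(-60)) - 3483 = (-17*(-70) - 480) - 3483 = (1190 - 480) - 3483 = 710 - 3483 = -2773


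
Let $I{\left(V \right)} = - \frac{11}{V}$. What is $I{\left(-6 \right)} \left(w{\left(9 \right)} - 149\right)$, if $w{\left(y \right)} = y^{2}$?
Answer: $- \frac{374}{3} \approx -124.67$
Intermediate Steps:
$I{\left(-6 \right)} \left(w{\left(9 \right)} - 149\right) = - \frac{11}{-6} \left(9^{2} - 149\right) = \left(-11\right) \left(- \frac{1}{6}\right) \left(81 - 149\right) = \frac{11}{6} \left(-68\right) = - \frac{374}{3}$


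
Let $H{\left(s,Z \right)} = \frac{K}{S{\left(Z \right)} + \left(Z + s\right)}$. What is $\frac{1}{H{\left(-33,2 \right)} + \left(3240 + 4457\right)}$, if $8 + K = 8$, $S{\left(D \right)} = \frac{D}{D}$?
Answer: $\frac{1}{7697} \approx 0.00012992$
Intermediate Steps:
$S{\left(D \right)} = 1$
$K = 0$ ($K = -8 + 8 = 0$)
$H{\left(s,Z \right)} = 0$ ($H{\left(s,Z \right)} = \frac{0}{1 + \left(Z + s\right)} = \frac{0}{1 + Z + s} = 0$)
$\frac{1}{H{\left(-33,2 \right)} + \left(3240 + 4457\right)} = \frac{1}{0 + \left(3240 + 4457\right)} = \frac{1}{0 + 7697} = \frac{1}{7697}$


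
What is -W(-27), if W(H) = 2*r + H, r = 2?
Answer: 23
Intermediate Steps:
W(H) = 4 + H (W(H) = 2*2 + H = 4 + H)
-W(-27) = -(4 - 27) = -1*(-23) = 23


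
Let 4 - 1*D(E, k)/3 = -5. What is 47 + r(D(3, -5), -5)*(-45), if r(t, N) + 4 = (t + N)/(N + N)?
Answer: 326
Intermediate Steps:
D(E, k) = 27 (D(E, k) = 12 - 3*(-5) = 12 + 15 = 27)
r(t, N) = -4 + (N + t)/(2*N) (r(t, N) = -4 + (t + N)/(N + N) = -4 + (N + t)/((2*N)) = -4 + (N + t)*(1/(2*N)) = -4 + (N + t)/(2*N))
47 + r(D(3, -5), -5)*(-45) = 47 + ((1/2)*(27 - 7*(-5))/(-5))*(-45) = 47 + ((1/2)*(-1/5)*(27 + 35))*(-45) = 47 + ((1/2)*(-1/5)*62)*(-45) = 47 - 31/5*(-45) = 47 + 279 = 326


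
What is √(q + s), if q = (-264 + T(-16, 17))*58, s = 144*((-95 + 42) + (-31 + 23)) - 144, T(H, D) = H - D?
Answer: 3*I*√2906 ≈ 161.72*I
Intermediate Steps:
s = -8928 (s = 144*(-53 - 8) - 144 = 144*(-61) - 144 = -8784 - 144 = -8928)
q = -17226 (q = (-264 + (-16 - 1*17))*58 = (-264 + (-16 - 17))*58 = (-264 - 33)*58 = -297*58 = -17226)
√(q + s) = √(-17226 - 8928) = √(-26154) = 3*I*√2906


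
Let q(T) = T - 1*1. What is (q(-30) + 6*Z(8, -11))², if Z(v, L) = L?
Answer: 9409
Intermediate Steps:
q(T) = -1 + T (q(T) = T - 1 = -1 + T)
(q(-30) + 6*Z(8, -11))² = ((-1 - 30) + 6*(-11))² = (-31 - 66)² = (-97)² = 9409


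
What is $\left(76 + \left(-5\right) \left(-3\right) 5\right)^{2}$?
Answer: $22801$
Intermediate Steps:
$\left(76 + \left(-5\right) \left(-3\right) 5\right)^{2} = \left(76 + 15 \cdot 5\right)^{2} = \left(76 + 75\right)^{2} = 151^{2} = 22801$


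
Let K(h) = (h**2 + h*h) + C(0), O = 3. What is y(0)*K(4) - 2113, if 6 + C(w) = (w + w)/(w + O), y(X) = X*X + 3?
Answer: -2035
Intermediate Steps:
y(X) = 3 + X**2 (y(X) = X**2 + 3 = 3 + X**2)
C(w) = -6 + 2*w/(3 + w) (C(w) = -6 + (w + w)/(w + 3) = -6 + (2*w)/(3 + w) = -6 + 2*w/(3 + w))
K(h) = -6 + 2*h**2 (K(h) = (h**2 + h*h) + 2*(-9 - 2*0)/(3 + 0) = (h**2 + h**2) + 2*(-9 + 0)/3 = 2*h**2 + 2*(1/3)*(-9) = 2*h**2 - 6 = -6 + 2*h**2)
y(0)*K(4) - 2113 = (3 + 0**2)*(-6 + 2*4**2) - 2113 = (3 + 0)*(-6 + 2*16) - 2113 = 3*(-6 + 32) - 2113 = 3*26 - 2113 = 78 - 2113 = -2035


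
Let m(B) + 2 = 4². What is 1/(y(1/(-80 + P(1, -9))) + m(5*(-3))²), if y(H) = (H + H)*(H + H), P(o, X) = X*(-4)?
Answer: 484/94865 ≈ 0.0051020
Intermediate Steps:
P(o, X) = -4*X
y(H) = 4*H² (y(H) = (2*H)*(2*H) = 4*H²)
m(B) = 14 (m(B) = -2 + 4² = -2 + 16 = 14)
1/(y(1/(-80 + P(1, -9))) + m(5*(-3))²) = 1/(4*(1/(-80 - 4*(-9)))² + 14²) = 1/(4*(1/(-80 + 36))² + 196) = 1/(4*(1/(-44))² + 196) = 1/(4*(-1/44)² + 196) = 1/(4*(1/1936) + 196) = 1/(1/484 + 196) = 1/(94865/484) = 484/94865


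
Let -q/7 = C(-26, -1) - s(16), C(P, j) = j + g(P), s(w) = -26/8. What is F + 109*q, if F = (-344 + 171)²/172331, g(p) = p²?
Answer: -356728324573/689324 ≈ -5.1750e+5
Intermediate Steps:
s(w) = -13/4 (s(w) = -26*⅛ = -13/4)
C(P, j) = j + P²
q = -18991/4 (q = -7*((-1 + (-26)²) - 1*(-13/4)) = -7*((-1 + 676) + 13/4) = -7*(675 + 13/4) = -7*2713/4 = -18991/4 ≈ -4747.8)
F = 29929/172331 (F = (-173)²*(1/172331) = 29929*(1/172331) = 29929/172331 ≈ 0.17367)
F + 109*q = 29929/172331 + 109*(-18991/4) = 29929/172331 - 2070019/4 = -356728324573/689324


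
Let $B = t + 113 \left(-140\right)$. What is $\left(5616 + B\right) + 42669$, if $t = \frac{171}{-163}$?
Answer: $\frac{5291624}{163} \approx 32464.0$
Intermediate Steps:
$t = - \frac{171}{163}$ ($t = 171 \left(- \frac{1}{163}\right) = - \frac{171}{163} \approx -1.0491$)
$B = - \frac{2578831}{163}$ ($B = - \frac{171}{163} + 113 \left(-140\right) = - \frac{171}{163} - 15820 = - \frac{2578831}{163} \approx -15821.0$)
$\left(5616 + B\right) + 42669 = \left(5616 - \frac{2578831}{163}\right) + 42669 = - \frac{1663423}{163} + 42669 = \frac{5291624}{163}$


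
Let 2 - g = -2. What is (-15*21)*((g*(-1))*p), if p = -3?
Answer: -3780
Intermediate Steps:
g = 4 (g = 2 - 1*(-2) = 2 + 2 = 4)
(-15*21)*((g*(-1))*p) = (-15*21)*((4*(-1))*(-3)) = -(-1260)*(-3) = -315*12 = -3780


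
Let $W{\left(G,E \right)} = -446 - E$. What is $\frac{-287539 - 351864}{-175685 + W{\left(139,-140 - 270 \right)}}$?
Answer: $\frac{639403}{175721} \approx 3.6387$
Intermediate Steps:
$\frac{-287539 - 351864}{-175685 + W{\left(139,-140 - 270 \right)}} = \frac{-287539 - 351864}{-175685 - \left(306 - 270\right)} = - \frac{639403}{-175685 - 36} = - \frac{639403}{-175721} = \left(-639403\right) \left(- \frac{1}{175721}\right) = \frac{639403}{175721}$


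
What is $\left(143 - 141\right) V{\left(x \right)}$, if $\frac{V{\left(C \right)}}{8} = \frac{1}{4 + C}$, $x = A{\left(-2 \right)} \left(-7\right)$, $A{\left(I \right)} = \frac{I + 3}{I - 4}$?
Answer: $\frac{96}{31} \approx 3.0968$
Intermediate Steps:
$A{\left(I \right)} = \frac{3 + I}{-4 + I}$
$x = \frac{7}{6}$ ($x = \frac{3 - 2}{-4 - 2} \left(-7\right) = \frac{1}{-6} \cdot 1 \left(-7\right) = \left(- \frac{1}{6}\right) 1 \left(-7\right) = \left(- \frac{1}{6}\right) \left(-7\right) = \frac{7}{6} \approx 1.1667$)
$V{\left(C \right)} = \frac{8}{4 + C}$
$\left(143 - 141\right) V{\left(x \right)} = \left(143 - 141\right) \frac{8}{4 + \frac{7}{6}} = \left(143 - 141\right) \frac{8}{\frac{31}{6}} = 2 \cdot 8 \cdot \frac{6}{31} = 2 \cdot \frac{48}{31} = \frac{96}{31}$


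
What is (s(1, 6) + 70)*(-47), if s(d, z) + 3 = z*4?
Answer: -4277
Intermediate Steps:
s(d, z) = -3 + 4*z (s(d, z) = -3 + z*4 = -3 + 4*z)
(s(1, 6) + 70)*(-47) = ((-3 + 4*6) + 70)*(-47) = ((-3 + 24) + 70)*(-47) = (21 + 70)*(-47) = 91*(-47) = -4277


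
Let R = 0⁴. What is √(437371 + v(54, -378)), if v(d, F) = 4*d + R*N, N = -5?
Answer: √437587 ≈ 661.50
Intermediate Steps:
R = 0
v(d, F) = 4*d (v(d, F) = 4*d + 0*(-5) = 4*d + 0 = 4*d)
√(437371 + v(54, -378)) = √(437371 + 4*54) = √(437371 + 216) = √437587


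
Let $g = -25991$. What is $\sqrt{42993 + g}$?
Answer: $\sqrt{17002} \approx 130.39$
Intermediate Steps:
$\sqrt{42993 + g} = \sqrt{42993 - 25991} = \sqrt{17002}$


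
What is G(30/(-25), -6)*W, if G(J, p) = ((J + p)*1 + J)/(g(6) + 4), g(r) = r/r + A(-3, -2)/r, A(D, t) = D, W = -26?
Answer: 728/15 ≈ 48.533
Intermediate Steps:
g(r) = 1 - 3/r (g(r) = r/r - 3/r = 1 - 3/r)
G(J, p) = 2*p/9 + 4*J/9 (G(J, p) = ((J + p)*1 + J)/((-3 + 6)/6 + 4) = ((J + p) + J)/((⅙)*3 + 4) = (p + 2*J)/(½ + 4) = (p + 2*J)/(9/2) = (p + 2*J)*(2/9) = 2*p/9 + 4*J/9)
G(30/(-25), -6)*W = ((2/9)*(-6) + 4*(30/(-25))/9)*(-26) = (-4/3 + 4*(30*(-1/25))/9)*(-26) = (-4/3 + (4/9)*(-6/5))*(-26) = (-4/3 - 8/15)*(-26) = -28/15*(-26) = 728/15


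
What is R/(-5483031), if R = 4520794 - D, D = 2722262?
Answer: -1798532/5483031 ≈ -0.32802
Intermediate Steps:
R = 1798532 (R = 4520794 - 1*2722262 = 4520794 - 2722262 = 1798532)
R/(-5483031) = 1798532/(-5483031) = 1798532*(-1/5483031) = -1798532/5483031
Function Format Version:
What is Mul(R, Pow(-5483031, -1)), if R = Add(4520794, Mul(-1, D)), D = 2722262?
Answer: Rational(-1798532, 5483031) ≈ -0.32802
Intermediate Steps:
R = 1798532 (R = Add(4520794, Mul(-1, 2722262)) = Add(4520794, -2722262) = 1798532)
Mul(R, Pow(-5483031, -1)) = Mul(1798532, Pow(-5483031, -1)) = Mul(1798532, Rational(-1, 5483031)) = Rational(-1798532, 5483031)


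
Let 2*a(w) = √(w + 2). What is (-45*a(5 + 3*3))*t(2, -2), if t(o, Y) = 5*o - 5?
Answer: -450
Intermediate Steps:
t(o, Y) = -5 + 5*o
a(w) = √(2 + w)/2 (a(w) = √(w + 2)/2 = √(2 + w)/2)
(-45*a(5 + 3*3))*t(2, -2) = (-45*√(2 + (5 + 3*3))/2)*(-5 + 5*2) = (-45*√(2 + (5 + 9))/2)*(-5 + 10) = -45*√(2 + 14)/2*5 = -45*√16/2*5 = -45*4/2*5 = -45*2*5 = -90*5 = -450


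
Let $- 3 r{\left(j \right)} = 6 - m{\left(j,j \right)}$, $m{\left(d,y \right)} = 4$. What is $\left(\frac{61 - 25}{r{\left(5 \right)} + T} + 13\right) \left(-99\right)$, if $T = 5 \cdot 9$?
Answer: $- \frac{181863}{133} \approx -1367.4$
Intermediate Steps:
$T = 45$
$r{\left(j \right)} = - \frac{2}{3}$ ($r{\left(j \right)} = - \frac{6 - 4}{3} = \left(- \frac{1}{3}\right) 2 = - \frac{2}{3}$)
$\left(\frac{61 - 25}{r{\left(5 \right)} + T} + 13\right) \left(-99\right) = \left(\frac{61 - 25}{- \frac{2}{3} + 45} + 13\right) \left(-99\right) = \left(\frac{36}{\frac{133}{3}} + 13\right) \left(-99\right) = \left(36 \cdot \frac{3}{133} + 13\right) \left(-99\right) = \left(\frac{108}{133} + 13\right) \left(-99\right) = \frac{1837}{133} \left(-99\right) = - \frac{181863}{133}$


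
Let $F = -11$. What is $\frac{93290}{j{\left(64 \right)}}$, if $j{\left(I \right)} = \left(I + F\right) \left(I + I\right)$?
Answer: $\frac{46645}{3392} \approx 13.751$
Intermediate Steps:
$j{\left(I \right)} = 2 I \left(-11 + I\right)$ ($j{\left(I \right)} = \left(I - 11\right) \left(I + I\right) = \left(-11 + I\right) 2 I = 2 I \left(-11 + I\right)$)
$\frac{93290}{j{\left(64 \right)}} = \frac{93290}{2 \cdot 64 \left(-11 + 64\right)} = \frac{93290}{2 \cdot 64 \cdot 53} = \frac{93290}{6784} = 93290 \cdot \frac{1}{6784} = \frac{46645}{3392}$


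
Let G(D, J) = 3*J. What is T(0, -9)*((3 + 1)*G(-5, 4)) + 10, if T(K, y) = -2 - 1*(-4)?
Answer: 106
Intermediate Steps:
T(K, y) = 2 (T(K, y) = -2 + 4 = 2)
T(0, -9)*((3 + 1)*G(-5, 4)) + 10 = 2*((3 + 1)*(3*4)) + 10 = 2*(4*12) + 10 = 2*48 + 10 = 96 + 10 = 106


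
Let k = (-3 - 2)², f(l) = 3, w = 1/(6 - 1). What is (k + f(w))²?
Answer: 784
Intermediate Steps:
w = ⅕ (w = 1/5 = ⅕ ≈ 0.20000)
k = 25 (k = (-5)² = 25)
(k + f(w))² = (25 + 3)² = 28² = 784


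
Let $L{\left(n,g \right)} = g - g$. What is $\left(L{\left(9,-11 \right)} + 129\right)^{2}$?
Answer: $16641$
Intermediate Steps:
$L{\left(n,g \right)} = 0$
$\left(L{\left(9,-11 \right)} + 129\right)^{2} = \left(0 + 129\right)^{2} = 129^{2} = 16641$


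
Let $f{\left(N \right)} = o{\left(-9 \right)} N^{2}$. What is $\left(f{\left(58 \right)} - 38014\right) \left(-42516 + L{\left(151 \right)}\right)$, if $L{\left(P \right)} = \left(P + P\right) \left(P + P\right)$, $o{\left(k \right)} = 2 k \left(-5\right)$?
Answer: $12889953248$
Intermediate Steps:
$o{\left(k \right)} = - 10 k$
$L{\left(P \right)} = 4 P^{2}$ ($L{\left(P \right)} = 2 P 2 P = 4 P^{2}$)
$f{\left(N \right)} = 90 N^{2}$ ($f{\left(N \right)} = \left(-10\right) \left(-9\right) N^{2} = 90 N^{2}$)
$\left(f{\left(58 \right)} - 38014\right) \left(-42516 + L{\left(151 \right)}\right) = \left(90 \cdot 58^{2} - 38014\right) \left(-42516 + 4 \cdot 151^{2}\right) = \left(90 \cdot 3364 - 38014\right) \left(-42516 + 4 \cdot 22801\right) = \left(302760 - 38014\right) \left(-42516 + 91204\right) = 264746 \cdot 48688 = 12889953248$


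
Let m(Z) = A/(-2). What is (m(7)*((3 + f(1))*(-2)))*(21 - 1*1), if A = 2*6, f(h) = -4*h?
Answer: -240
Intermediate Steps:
A = 12
m(Z) = -6 (m(Z) = 12/(-2) = 12*(-½) = -6)
(m(7)*((3 + f(1))*(-2)))*(21 - 1*1) = (-6*(3 - 4*1)*(-2))*(21 - 1*1) = (-6*(3 - 4)*(-2))*(21 - 1) = -(-6)*(-2)*20 = -6*2*20 = -12*20 = -240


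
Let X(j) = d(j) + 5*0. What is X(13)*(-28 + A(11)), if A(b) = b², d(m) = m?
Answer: 1209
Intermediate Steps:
X(j) = j (X(j) = j + 5*0 = j + 0 = j)
X(13)*(-28 + A(11)) = 13*(-28 + 11²) = 13*(-28 + 121) = 13*93 = 1209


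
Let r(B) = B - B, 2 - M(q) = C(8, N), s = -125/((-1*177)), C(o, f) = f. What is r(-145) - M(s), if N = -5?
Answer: -7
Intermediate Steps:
s = 125/177 (s = -125/(-177) = -125*(-1/177) = 125/177 ≈ 0.70621)
M(q) = 7 (M(q) = 2 - 1*(-5) = 2 + 5 = 7)
r(B) = 0
r(-145) - M(s) = 0 - 1*7 = 0 - 7 = -7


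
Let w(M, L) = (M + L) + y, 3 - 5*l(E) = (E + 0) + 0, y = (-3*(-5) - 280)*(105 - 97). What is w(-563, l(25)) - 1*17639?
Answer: -101632/5 ≈ -20326.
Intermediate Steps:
y = -2120 (y = (15 - 280)*8 = -265*8 = -2120)
l(E) = ⅗ - E/5 (l(E) = ⅗ - ((E + 0) + 0)/5 = ⅗ - (E + 0)/5 = ⅗ - E/5)
w(M, L) = -2120 + L + M (w(M, L) = (M + L) - 2120 = (L + M) - 2120 = -2120 + L + M)
w(-563, l(25)) - 1*17639 = (-2120 + (⅗ - ⅕*25) - 563) - 1*17639 = (-2120 + (⅗ - 5) - 563) - 17639 = (-2120 - 22/5 - 563) - 17639 = -13437/5 - 17639 = -101632/5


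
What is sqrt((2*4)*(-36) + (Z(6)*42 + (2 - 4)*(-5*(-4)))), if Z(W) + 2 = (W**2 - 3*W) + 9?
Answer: 19*sqrt(2) ≈ 26.870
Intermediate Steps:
Z(W) = 7 + W**2 - 3*W (Z(W) = -2 + ((W**2 - 3*W) + 9) = -2 + (9 + W**2 - 3*W) = 7 + W**2 - 3*W)
sqrt((2*4)*(-36) + (Z(6)*42 + (2 - 4)*(-5*(-4)))) = sqrt((2*4)*(-36) + ((7 + 6**2 - 3*6)*42 + (2 - 4)*(-5*(-4)))) = sqrt(8*(-36) + ((7 + 36 - 18)*42 - 2*20)) = sqrt(-288 + (25*42 - 40)) = sqrt(-288 + (1050 - 40)) = sqrt(-288 + 1010) = sqrt(722) = 19*sqrt(2)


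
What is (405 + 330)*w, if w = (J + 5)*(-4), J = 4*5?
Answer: -73500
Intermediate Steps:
J = 20
w = -100 (w = (20 + 5)*(-4) = 25*(-4) = -100)
(405 + 330)*w = (405 + 330)*(-100) = 735*(-100) = -73500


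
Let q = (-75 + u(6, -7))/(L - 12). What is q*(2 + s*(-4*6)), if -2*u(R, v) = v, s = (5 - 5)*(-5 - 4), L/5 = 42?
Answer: -13/18 ≈ -0.72222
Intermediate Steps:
L = 210 (L = 5*42 = 210)
s = 0 (s = 0*(-9) = 0)
u(R, v) = -v/2
q = -13/36 (q = (-75 - ½*(-7))/(210 - 12) = (-75 + 7/2)/198 = -143/2*1/198 = -13/36 ≈ -0.36111)
q*(2 + s*(-4*6)) = -13*(2 + 0*(-4*6))/36 = -13*(2 + 0*(-24))/36 = -13*(2 + 0)/36 = -13/36*2 = -13/18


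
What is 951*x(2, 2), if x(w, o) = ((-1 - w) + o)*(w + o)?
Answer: -3804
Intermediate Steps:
x(w, o) = (o + w)*(-1 + o - w) (x(w, o) = (-1 + o - w)*(o + w) = (o + w)*(-1 + o - w))
951*x(2, 2) = 951*(2² - 1*2 - 1*2 - 1*2²) = 951*(4 - 2 - 2 - 1*4) = 951*(4 - 2 - 2 - 4) = 951*(-4) = -3804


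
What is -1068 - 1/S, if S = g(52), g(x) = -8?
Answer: -8543/8 ≈ -1067.9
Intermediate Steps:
S = -8
-1068 - 1/S = -1068 - 1/(-8) = -1068 - 1*(-1/8) = -1068 + 1/8 = -8543/8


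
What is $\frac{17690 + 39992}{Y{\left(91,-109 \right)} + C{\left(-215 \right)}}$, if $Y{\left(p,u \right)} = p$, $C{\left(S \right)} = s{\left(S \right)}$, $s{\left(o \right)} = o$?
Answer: $- \frac{28841}{62} \approx -465.18$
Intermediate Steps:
$C{\left(S \right)} = S$
$\frac{17690 + 39992}{Y{\left(91,-109 \right)} + C{\left(-215 \right)}} = \frac{17690 + 39992}{91 - 215} = \frac{57682}{-124} = 57682 \left(- \frac{1}{124}\right) = - \frac{28841}{62}$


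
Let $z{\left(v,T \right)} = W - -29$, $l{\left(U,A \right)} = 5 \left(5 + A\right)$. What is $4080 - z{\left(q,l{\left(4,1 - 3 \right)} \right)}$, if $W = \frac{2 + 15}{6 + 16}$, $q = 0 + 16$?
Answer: $\frac{89105}{22} \approx 4050.2$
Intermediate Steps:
$l{\left(U,A \right)} = 25 + 5 A$
$q = 16$
$W = \frac{17}{22} \approx 0.77273$
$z{\left(v,T \right)} = \frac{655}{22}$ ($z{\left(v,T \right)} = \frac{17}{22} - -29 = \frac{17}{22} + 29 = \frac{655}{22}$)
$4080 - z{\left(q,l{\left(4,1 - 3 \right)} \right)} = 4080 - \frac{655}{22} = \frac{89105}{22}$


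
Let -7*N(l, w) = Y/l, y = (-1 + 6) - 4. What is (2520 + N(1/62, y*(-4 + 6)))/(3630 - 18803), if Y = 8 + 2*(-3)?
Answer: -17516/106211 ≈ -0.16492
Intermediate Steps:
Y = 2 (Y = 8 - 6 = 2)
y = 1 (y = 5 - 4 = 1)
N(l, w) = -2/(7*l)
(2520 + N(1/62, y*(-4 + 6)))/(3630 - 18803) = (2520 - 2/(7*(1/62)))/(3630 - 18803) = (2520 - 2/(7*1/62))/(-15173) = (2520 - 2/7*62)*(-1/15173) = (2520 - 124/7)*(-1/15173) = (17516/7)*(-1/15173) = -17516/106211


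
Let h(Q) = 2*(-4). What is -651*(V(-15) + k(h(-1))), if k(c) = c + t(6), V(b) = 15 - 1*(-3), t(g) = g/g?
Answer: -7161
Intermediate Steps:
t(g) = 1
h(Q) = -8
V(b) = 18 (V(b) = 15 + 3 = 18)
k(c) = 1 + c (k(c) = c + 1 = 1 + c)
-651*(V(-15) + k(h(-1))) = -651*(18 + (1 - 8)) = -651*(18 - 7) = -651*11 = -7161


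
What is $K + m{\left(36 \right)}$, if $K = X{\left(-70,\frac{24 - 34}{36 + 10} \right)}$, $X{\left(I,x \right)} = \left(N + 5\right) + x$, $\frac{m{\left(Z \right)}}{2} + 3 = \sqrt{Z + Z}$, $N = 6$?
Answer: $\frac{110}{23} + 12 \sqrt{2} \approx 21.753$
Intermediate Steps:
$m{\left(Z \right)} = -6 + 2 \sqrt{2} \sqrt{Z}$ ($m{\left(Z \right)} = -6 + 2 \sqrt{Z + Z} = -6 + 2 \sqrt{2 Z} = -6 + 2 \sqrt{2} \sqrt{Z}$)
$X{\left(I,x \right)} = 11 + x$ ($X{\left(I,x \right)} = \left(6 + 5\right) + x = 11 + x$)
$K = \frac{248}{23}$ ($K = 11 + \frac{24 - 34}{36 + 10} = 11 - \frac{10}{46} = 11 - \frac{5}{23} = \frac{248}{23} \approx 10.783$)
$K + m{\left(36 \right)} = \frac{248}{23} - \left(6 - 2 \sqrt{2} \sqrt{36}\right) = \frac{248}{23} - \left(6 - 2 \sqrt{2} \cdot 6\right) = \frac{248}{23} - \left(6 - 12 \sqrt{2}\right) = \frac{110}{23} + 12 \sqrt{2}$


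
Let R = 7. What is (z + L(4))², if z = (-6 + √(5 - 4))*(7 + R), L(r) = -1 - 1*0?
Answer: 5041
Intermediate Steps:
L(r) = -1 (L(r) = -1 + 0 = -1)
z = -70 (z = (-6 + √(5 - 4))*(7 + 7) = (-6 + √1)*14 = (-6 + 1)*14 = -5*14 = -70)
(z + L(4))² = (-70 - 1)² = (-71)² = 5041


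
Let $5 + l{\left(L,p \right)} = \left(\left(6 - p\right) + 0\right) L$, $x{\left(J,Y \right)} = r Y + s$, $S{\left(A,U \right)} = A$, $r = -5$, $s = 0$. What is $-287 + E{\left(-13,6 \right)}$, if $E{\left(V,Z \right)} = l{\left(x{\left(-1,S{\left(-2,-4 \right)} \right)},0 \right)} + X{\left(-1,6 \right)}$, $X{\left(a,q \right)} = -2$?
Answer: $-234$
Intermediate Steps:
$x{\left(J,Y \right)} = - 5 Y$ ($x{\left(J,Y \right)} = - 5 Y + 0 = - 5 Y$)
$l{\left(L,p \right)} = -5 + L \left(6 - p\right)$ ($l{\left(L,p \right)} = -5 + \left(\left(6 - p\right) + 0\right) L = -5 + \left(6 - p\right) L = -5 + L \left(6 - p\right)$)
$E{\left(V,Z \right)} = 53$ ($E{\left(V,Z \right)} = \left(-5 + 6 \left(\left(-5\right) \left(-2\right)\right) - \left(-5\right) \left(-2\right) 0\right) - 2 = \left(-5 + 6 \cdot 10 - 10 \cdot 0\right) - 2 = \left(-5 + 60 + 0\right) - 2 = 55 - 2 = 53$)
$-287 + E{\left(-13,6 \right)} = -287 + 53 = -234$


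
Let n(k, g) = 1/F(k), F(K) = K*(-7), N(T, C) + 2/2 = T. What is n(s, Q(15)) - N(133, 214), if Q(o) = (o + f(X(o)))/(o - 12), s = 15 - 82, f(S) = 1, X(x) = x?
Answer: -61907/469 ≈ -132.00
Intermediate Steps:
N(T, C) = -1 + T
F(K) = -7*K
s = -67
Q(o) = (1 + o)/(-12 + o) (Q(o) = (o + 1)/(o - 12) = (1 + o)/(-12 + o))
n(k, g) = -1/(7*k) (n(k, g) = 1/(-7*k) = -1/(7*k))
n(s, Q(15)) - N(133, 214) = -⅐/(-67) - (-1 + 133) = -⅐*(-1/67) - 1*132 = 1/469 - 132 = -61907/469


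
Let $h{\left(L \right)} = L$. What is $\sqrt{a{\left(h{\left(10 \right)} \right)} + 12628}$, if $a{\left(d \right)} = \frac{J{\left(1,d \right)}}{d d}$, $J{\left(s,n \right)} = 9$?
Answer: $\frac{\sqrt{1262809}}{10} \approx 112.37$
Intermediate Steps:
$a{\left(d \right)} = \frac{9}{d^{2}}$ ($a{\left(d \right)} = \frac{9}{d d} = \frac{9}{d^{2}}$)
$\sqrt{a{\left(h{\left(10 \right)} \right)} + 12628} = \sqrt{\frac{9}{100} + 12628} = \sqrt{\frac{1262809}{100}} = \frac{\sqrt{1262809}}{10}$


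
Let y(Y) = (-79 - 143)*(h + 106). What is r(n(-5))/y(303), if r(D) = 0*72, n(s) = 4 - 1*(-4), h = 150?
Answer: 0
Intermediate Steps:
n(s) = 8 (n(s) = 4 + 4 = 8)
r(D) = 0
y(Y) = -56832 (y(Y) = (-79 - 143)*(150 + 106) = -222*256 = -56832)
r(n(-5))/y(303) = 0/(-56832) = 0*(-1/56832) = 0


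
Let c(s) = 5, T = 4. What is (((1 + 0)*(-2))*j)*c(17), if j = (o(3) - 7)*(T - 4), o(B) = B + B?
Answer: 0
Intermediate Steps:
o(B) = 2*B
j = 0 (j = (2*3 - 7)*(4 - 4) = (6 - 7)*0 = -1*0 = 0)
(((1 + 0)*(-2))*j)*c(17) = (((1 + 0)*(-2))*0)*5 = ((1*(-2))*0)*5 = -2*0*5 = 0*5 = 0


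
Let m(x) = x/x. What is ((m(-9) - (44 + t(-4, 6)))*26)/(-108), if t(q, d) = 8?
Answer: 221/18 ≈ 12.278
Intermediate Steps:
m(x) = 1
((m(-9) - (44 + t(-4, 6)))*26)/(-108) = ((1 - (44 + 8))*26)/(-108) = ((1 - 1*52)*26)*(-1/108) = ((1 - 52)*26)*(-1/108) = -51*26*(-1/108) = -1326*(-1/108) = 221/18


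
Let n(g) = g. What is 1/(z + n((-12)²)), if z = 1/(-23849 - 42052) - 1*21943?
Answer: -65901/1436575900 ≈ -4.5874e-5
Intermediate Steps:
z = -1446065644/65901 (z = 1/(-65901) - 21943 = -1/65901 - 21943 = -1446065644/65901 ≈ -21943.)
1/(z + n((-12)²)) = 1/(-1446065644/65901 + (-12)²) = 1/(-1446065644/65901 + 144) = 1/(-1436575900/65901) = -65901/1436575900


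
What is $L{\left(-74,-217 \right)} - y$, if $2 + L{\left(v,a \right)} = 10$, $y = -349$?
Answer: $357$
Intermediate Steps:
$L{\left(v,a \right)} = 8$ ($L{\left(v,a \right)} = -2 + 10 = 8$)
$L{\left(-74,-217 \right)} - y = 8 - -349 = 8 + 349 = 357$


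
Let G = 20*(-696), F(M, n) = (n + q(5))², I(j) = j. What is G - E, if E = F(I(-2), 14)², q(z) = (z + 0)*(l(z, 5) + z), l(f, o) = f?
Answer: -16791136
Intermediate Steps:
q(z) = 2*z² (q(z) = (z + 0)*(z + z) = z*(2*z) = 2*z²)
F(M, n) = (50 + n)² (F(M, n) = (n + 2*5²)² = (n + 2*25)² = (n + 50)² = (50 + n)²)
E = 16777216 (E = ((50 + 14)²)² = (64²)² = 4096² = 16777216)
G = -13920
G - E = -13920 - 1*16777216 = -13920 - 16777216 = -16791136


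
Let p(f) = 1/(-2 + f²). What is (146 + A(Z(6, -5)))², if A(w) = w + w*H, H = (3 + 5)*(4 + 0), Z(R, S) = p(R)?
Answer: 24970009/1156 ≈ 21600.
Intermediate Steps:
Z(R, S) = 1/(-2 + R²)
H = 32 (H = 8*4 = 32)
A(w) = 33*w (A(w) = w + w*32 = w + 32*w = 33*w)
(146 + A(Z(6, -5)))² = (146 + 33/(-2 + 6²))² = (146 + 33/(-2 + 36))² = (146 + 33/34)² = (4997/34)² = 24970009/1156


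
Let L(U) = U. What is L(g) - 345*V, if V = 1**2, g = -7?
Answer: -352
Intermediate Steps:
V = 1
L(g) - 345*V = -7 - 345*1 = -7 - 345 = -352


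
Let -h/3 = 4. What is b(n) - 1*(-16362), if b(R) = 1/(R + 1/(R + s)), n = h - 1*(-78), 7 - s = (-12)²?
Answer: 76656041/4685 ≈ 16362.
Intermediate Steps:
h = -12 (h = -3*4 = -12)
s = -137 (s = 7 - 1*(-12)² = 7 - 1*144 = 7 - 144 = -137)
n = 66 (n = -12 - 1*(-78) = -12 + 78 = 66)
b(R) = 1/(R + 1/(-137 + R)) (b(R) = 1/(R + 1/(R - 137)) = 1/(R + 1/(-137 + R)))
b(n) - 1*(-16362) = (-137 + 66)/(1 + 66² - 137*66) - 1*(-16362) = -71/(1 + 4356 - 9042) + 16362 = -71/(-4685) + 16362 = -1/4685*(-71) + 16362 = 71/4685 + 16362 = 76656041/4685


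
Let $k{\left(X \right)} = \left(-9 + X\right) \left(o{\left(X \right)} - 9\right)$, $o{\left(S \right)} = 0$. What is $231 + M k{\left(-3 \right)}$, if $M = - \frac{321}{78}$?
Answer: $- \frac{2775}{13} \approx -213.46$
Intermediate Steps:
$M = - \frac{107}{26}$ ($M = \left(-321\right) \frac{1}{78} = - \frac{107}{26} \approx -4.1154$)
$k{\left(X \right)} = 81 - 9 X$ ($k{\left(X \right)} = \left(-9 + X\right) \left(0 - 9\right) = \left(-9 + X\right) \left(-9\right) = 81 - 9 X$)
$231 + M k{\left(-3 \right)} = 231 - \frac{107 \left(81 - -27\right)}{26} = 231 - \frac{107 \left(81 + 27\right)}{26} = 231 - \frac{5778}{13} = - \frac{2775}{13}$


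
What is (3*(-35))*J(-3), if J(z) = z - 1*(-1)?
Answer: 210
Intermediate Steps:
J(z) = 1 + z (J(z) = z + 1 = 1 + z)
(3*(-35))*J(-3) = (3*(-35))*(1 - 3) = -105*(-2) = 210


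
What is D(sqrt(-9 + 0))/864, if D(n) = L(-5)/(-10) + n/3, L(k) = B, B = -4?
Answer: 1/2160 + I/864 ≈ 0.00046296 + 0.0011574*I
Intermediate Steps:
L(k) = -4
D(n) = 2/5 + n/3 (D(n) = -4/(-10) + n/3 = -4*(-1/10) + n*(1/3) = 2/5 + n/3)
D(sqrt(-9 + 0))/864 = (2/5 + sqrt(-9 + 0)/3)/864 = (2/5 + sqrt(-9)/3)*(1/864) = (2/5 + (3*I)/3)*(1/864) = (2/5 + I)*(1/864) = 1/2160 + I/864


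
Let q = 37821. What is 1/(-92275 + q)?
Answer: -1/54454 ≈ -1.8364e-5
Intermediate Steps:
1/(-92275 + q) = 1/(-92275 + 37821) = 1/(-54454) = -1/54454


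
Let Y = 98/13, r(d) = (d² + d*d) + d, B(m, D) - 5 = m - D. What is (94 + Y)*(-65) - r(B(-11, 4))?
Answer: -6790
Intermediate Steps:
B(m, D) = 5 + m - D (B(m, D) = 5 + (m - D) = 5 + m - D)
r(d) = d + 2*d² (r(d) = (d² + d²) + d = 2*d² + d = d + 2*d²)
Y = 98/13 (Y = 98*(1/13) = 98/13 ≈ 7.5385)
(94 + Y)*(-65) - r(B(-11, 4)) = (94 + 98/13)*(-65) - (5 - 11 - 1*4)*(1 + 2*(5 - 11 - 1*4)) = (1320/13)*(-65) - (5 - 11 - 4)*(1 + 2*(5 - 11 - 4)) = -6600 - (-10)*(1 + 2*(-10)) = -6600 - (-10)*(1 - 20) = -6600 - (-10)*(-19) = -6600 - 1*190 = -6600 - 190 = -6790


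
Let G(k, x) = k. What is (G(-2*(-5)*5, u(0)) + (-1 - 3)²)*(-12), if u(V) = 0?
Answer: -792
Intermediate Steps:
(G(-2*(-5)*5, u(0)) + (-1 - 3)²)*(-12) = (-2*(-5)*5 + (-1 - 3)²)*(-12) = (10*5 + (-4)²)*(-12) = (50 + 16)*(-12) = 66*(-12) = -792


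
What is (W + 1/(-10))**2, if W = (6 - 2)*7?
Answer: 77841/100 ≈ 778.41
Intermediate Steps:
W = 28 (W = 4*7 = 28)
(W + 1/(-10))**2 = (28 + 1/(-10))**2 = (28 - 1/10)**2 = (279/10)**2 = 77841/100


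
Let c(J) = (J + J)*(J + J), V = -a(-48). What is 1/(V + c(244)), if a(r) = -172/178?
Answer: 89/21194902 ≈ 4.1991e-6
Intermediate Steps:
a(r) = -86/89 (a(r) = -172*1/178 = -86/89)
V = 86/89 (V = -1*(-86/89) = 86/89 ≈ 0.96629)
c(J) = 4*J² (c(J) = (2*J)*(2*J) = 4*J²)
1/(V + c(244)) = 1/(86/89 + 4*244²) = 1/(86/89 + 4*59536) = 1/(86/89 + 238144) = 1/(21194902/89) = 89/21194902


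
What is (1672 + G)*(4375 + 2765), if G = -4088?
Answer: -17250240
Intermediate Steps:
(1672 + G)*(4375 + 2765) = (1672 - 4088)*(4375 + 2765) = -2416*7140 = -17250240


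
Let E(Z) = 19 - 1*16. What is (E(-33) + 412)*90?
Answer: 37350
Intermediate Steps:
E(Z) = 3 (E(Z) = 19 - 16 = 3)
(E(-33) + 412)*90 = (3 + 412)*90 = 415*90 = 37350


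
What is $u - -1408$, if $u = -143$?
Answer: $1265$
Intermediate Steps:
$u - -1408 = -143 - -1408 = -143 + 1408 = 1265$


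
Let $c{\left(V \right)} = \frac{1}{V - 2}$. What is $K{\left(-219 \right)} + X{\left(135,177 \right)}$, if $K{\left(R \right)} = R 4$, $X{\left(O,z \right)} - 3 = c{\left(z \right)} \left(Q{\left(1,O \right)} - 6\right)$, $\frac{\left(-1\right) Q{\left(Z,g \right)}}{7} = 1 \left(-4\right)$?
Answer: $- \frac{152753}{175} \approx -872.87$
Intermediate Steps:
$c{\left(V \right)} = \frac{1}{-2 + V}$
$Q{\left(Z,g \right)} = 28$ ($Q{\left(Z,g \right)} = - 7 \cdot 1 \left(-4\right) = \left(-7\right) \left(-4\right) = 28$)
$X{\left(O,z \right)} = 3 + \frac{22}{-2 + z}$ ($X{\left(O,z \right)} = 3 + \frac{28 - 6}{-2 + z} = 3 + \frac{1}{-2 + z} 22 = 3 + \frac{22}{-2 + z}$)
$K{\left(R \right)} = 4 R$
$K{\left(-219 \right)} + X{\left(135,177 \right)} = 4 \left(-219\right) + \frac{16 + 3 \cdot 177}{-2 + 177} = -876 + \frac{16 + 531}{175} = -876 + \frac{1}{175} \cdot 547 = -876 + \frac{547}{175} = - \frac{152753}{175}$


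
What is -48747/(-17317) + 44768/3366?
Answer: 469664929/29144511 ≈ 16.115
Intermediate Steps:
-48747/(-17317) + 44768/3366 = -48747*(-1/17317) + 44768*(1/3366) = 48747/17317 + 22384/1683 = 469664929/29144511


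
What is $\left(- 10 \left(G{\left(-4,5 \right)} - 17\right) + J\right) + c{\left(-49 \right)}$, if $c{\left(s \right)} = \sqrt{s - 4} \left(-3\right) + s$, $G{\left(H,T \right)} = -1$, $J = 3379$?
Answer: $3510 - 3 i \sqrt{53} \approx 3510.0 - 21.84 i$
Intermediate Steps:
$c{\left(s \right)} = s - 3 \sqrt{-4 + s}$ ($c{\left(s \right)} = \sqrt{-4 + s} \left(-3\right) + s = - 3 \sqrt{-4 + s} + s = s - 3 \sqrt{-4 + s}$)
$\left(- 10 \left(G{\left(-4,5 \right)} - 17\right) + J\right) + c{\left(-49 \right)} = \left(- 10 \left(-1 - 17\right) + 3379\right) - \left(49 + 3 \sqrt{-4 - 49}\right) = \left(\left(-10\right) \left(-18\right) + 3379\right) - \left(49 + 3 \sqrt{-53}\right) = \left(180 + 3379\right) - \left(49 + 3 i \sqrt{53}\right) = 3559 - \left(49 + 3 i \sqrt{53}\right) = 3510 - 3 i \sqrt{53}$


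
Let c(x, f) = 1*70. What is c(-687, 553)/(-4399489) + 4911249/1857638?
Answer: 21606855917101/8172657946982 ≈ 2.6438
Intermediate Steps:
c(x, f) = 70
c(-687, 553)/(-4399489) + 4911249/1857638 = 70/(-4399489) + 4911249/1857638 = 70*(-1/4399489) + 4911249*(1/1857638) = -70/4399489 + 4911249/1857638 = 21606855917101/8172657946982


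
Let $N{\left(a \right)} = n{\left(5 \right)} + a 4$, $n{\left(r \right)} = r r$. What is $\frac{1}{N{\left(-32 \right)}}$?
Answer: $- \frac{1}{103} \approx -0.0097087$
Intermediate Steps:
$n{\left(r \right)} = r^{2}$
$N{\left(a \right)} = 25 + 4 a$ ($N{\left(a \right)} = 5^{2} + a 4 = 25 + 4 a$)
$\frac{1}{N{\left(-32 \right)}} = \frac{1}{25 + 4 \left(-32\right)} = \frac{1}{25 - 128} = \frac{1}{-103} = - \frac{1}{103}$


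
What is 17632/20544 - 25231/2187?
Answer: -4997755/468018 ≈ -10.679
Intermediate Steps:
17632/20544 - 25231/2187 = 17632*(1/20544) - 25231*1/2187 = 551/642 - 25231/2187 = -4997755/468018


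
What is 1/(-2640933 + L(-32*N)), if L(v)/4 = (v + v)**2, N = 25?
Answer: 1/7599067 ≈ 1.3160e-7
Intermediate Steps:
L(v) = 16*v**2 (L(v) = 4*(v + v)**2 = 4*(2*v)**2 = 4*(4*v**2) = 16*v**2)
1/(-2640933 + L(-32*N)) = 1/(-2640933 + 16*(-32*25)**2) = 1/(-2640933 + 16*(-800)**2) = 1/(-2640933 + 16*640000) = 1/(-2640933 + 10240000) = 1/7599067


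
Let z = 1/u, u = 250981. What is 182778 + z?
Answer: 45873805219/250981 ≈ 1.8278e+5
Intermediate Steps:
z = 1/250981 ≈ 3.9844e-6
182778 + z = 182778 + 1/250981 = 45873805219/250981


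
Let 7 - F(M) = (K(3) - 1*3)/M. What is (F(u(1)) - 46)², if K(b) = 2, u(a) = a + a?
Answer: 5929/4 ≈ 1482.3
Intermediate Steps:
u(a) = 2*a
F(M) = 7 + 1/M (F(M) = 7 - (2 - 1*3)/M = 7 - (2 - 3)/M = 7 - (-1)/M = 7 + 1/M)
(F(u(1)) - 46)² = ((7 + 1/(2*1)) - 46)² = ((7 + 1/2) - 46)² = ((7 + ½) - 46)² = (15/2 - 46)² = (-77/2)² = 5929/4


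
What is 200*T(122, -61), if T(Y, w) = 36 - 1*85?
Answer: -9800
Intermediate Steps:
T(Y, w) = -49 (T(Y, w) = 36 - 85 = -49)
200*T(122, -61) = 200*(-49) = -9800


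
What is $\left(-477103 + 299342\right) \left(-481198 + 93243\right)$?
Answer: $68963268755$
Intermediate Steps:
$\left(-477103 + 299342\right) \left(-481198 + 93243\right) = \left(-177761\right) \left(-387955\right) = 68963268755$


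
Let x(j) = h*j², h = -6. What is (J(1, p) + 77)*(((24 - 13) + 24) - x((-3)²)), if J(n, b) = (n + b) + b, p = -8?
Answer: 32302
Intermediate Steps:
J(n, b) = n + 2*b (J(n, b) = (b + n) + b = n + 2*b)
x(j) = -6*j²
(J(1, p) + 77)*(((24 - 13) + 24) - x((-3)²)) = ((1 + 2*(-8)) + 77)*(((24 - 13) + 24) - (-6)*((-3)²)²) = ((1 - 16) + 77)*((11 + 24) - (-6)*9²) = (-15 + 77)*(35 - (-6)*81) = 62*(35 - 1*(-486)) = 62*(35 + 486) = 62*521 = 32302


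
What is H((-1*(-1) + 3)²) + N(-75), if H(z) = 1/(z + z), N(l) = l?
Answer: -2399/32 ≈ -74.969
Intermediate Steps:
H(z) = 1/(2*z)
H((-1*(-1) + 3)²) + N(-75) = 1/(2*((-1*(-1) + 3)²)) - 75 = 1/(2*((1 + 3)²)) - 75 = 1/(2*(4²)) - 75 = (½)/16 - 75 = (½)*(1/16) - 75 = 1/32 - 75 = -2399/32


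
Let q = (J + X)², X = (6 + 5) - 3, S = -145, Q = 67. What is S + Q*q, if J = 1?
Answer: 5282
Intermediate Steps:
X = 8 (X = 11 - 3 = 8)
q = 81 (q = (1 + 8)² = 9² = 81)
S + Q*q = -145 + 67*81 = -145 + 5427 = 5282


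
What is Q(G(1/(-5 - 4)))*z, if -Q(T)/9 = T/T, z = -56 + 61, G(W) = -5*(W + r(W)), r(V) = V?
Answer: -45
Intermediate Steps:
G(W) = -10*W (G(W) = -5*(W + W) = -10*W)
z = 5
Q(T) = -9 (Q(T) = -9*T/T = -9*1 = -9)
Q(G(1/(-5 - 4)))*z = -9*5 = -45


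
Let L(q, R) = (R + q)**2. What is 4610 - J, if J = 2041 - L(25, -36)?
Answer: 2690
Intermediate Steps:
J = 1920 (J = 2041 - (-36 + 25)**2 = 2041 - 1*(-11)**2 = 2041 - 1*121 = 2041 - 121 = 1920)
4610 - J = 4610 - 1*1920 = 4610 - 1920 = 2690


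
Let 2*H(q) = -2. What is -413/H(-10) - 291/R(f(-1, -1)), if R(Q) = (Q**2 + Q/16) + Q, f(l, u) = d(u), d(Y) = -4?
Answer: 18247/47 ≈ 388.23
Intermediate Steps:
H(q) = -1 (H(q) = (1/2)*(-2) = -1)
f(l, u) = -4
R(Q) = Q**2 + 17*Q/16 (R(Q) = (Q**2 + Q/16) + Q = Q**2 + 17*Q/16)
-413/H(-10) - 291/R(f(-1, -1)) = -413/(-1) - 291*(-4/(17 + 16*(-4))) = -413*(-1) - 291*(-4/(17 - 64)) = 413 - 291/((1/16)*(-4)*(-47)) = 413 - 291/47/4 = 413 - 291*4/47 = 413 - 1164/47 = 18247/47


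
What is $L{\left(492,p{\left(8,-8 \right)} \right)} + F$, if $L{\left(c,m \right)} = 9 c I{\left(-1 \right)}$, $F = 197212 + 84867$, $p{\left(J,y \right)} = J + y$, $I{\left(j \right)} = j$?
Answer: $277651$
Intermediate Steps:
$F = 282079$
$L{\left(c,m \right)} = - 9 c$ ($L{\left(c,m \right)} = 9 c \left(-1\right) = - 9 c$)
$L{\left(492,p{\left(8,-8 \right)} \right)} + F = \left(-9\right) 492 + 282079 = -4428 + 282079 = 277651$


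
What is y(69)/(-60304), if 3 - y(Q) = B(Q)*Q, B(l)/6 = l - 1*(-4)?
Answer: 30219/60304 ≈ 0.50111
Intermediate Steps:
B(l) = 24 + 6*l (B(l) = 6*(l - 1*(-4)) = 6*(l + 4) = 6*(4 + l) = 24 + 6*l)
y(Q) = 3 - Q*(24 + 6*Q) (y(Q) = 3 - (24 + 6*Q)*Q = 3 - Q*(24 + 6*Q))
y(69)/(-60304) = (3 - 6*69*(4 + 69))/(-60304) = (3 - 6*69*73)*(-1/60304) = (3 - 30222)*(-1/60304) = -30219*(-1/60304) = 30219/60304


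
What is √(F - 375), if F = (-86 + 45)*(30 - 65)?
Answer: 2*√265 ≈ 32.558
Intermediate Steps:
F = 1435 (F = -41*(-35) = 1435)
√(F - 375) = √(1435 - 375) = √1060 = 2*√265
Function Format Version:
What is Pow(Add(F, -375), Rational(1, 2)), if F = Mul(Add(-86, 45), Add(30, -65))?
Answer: Mul(2, Pow(265, Rational(1, 2))) ≈ 32.558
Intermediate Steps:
F = 1435 (F = Mul(-41, -35) = 1435)
Pow(Add(F, -375), Rational(1, 2)) = Pow(Add(1435, -375), Rational(1, 2)) = Pow(1060, Rational(1, 2)) = Mul(2, Pow(265, Rational(1, 2)))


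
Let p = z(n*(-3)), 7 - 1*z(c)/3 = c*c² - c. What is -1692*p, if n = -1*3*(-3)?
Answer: -99809388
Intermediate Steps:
n = 9 (n = -3*(-3) = 9)
z(c) = 21 - 3*c³ + 3*c (z(c) = 21 - 3*(c*c² - c) = 21 - 3*(c³ - c) = 21 + (-3*c³ + 3*c) = 21 - 3*c³ + 3*c)
p = 58989 (p = 21 - 3*(9*(-3))³ + 3*(9*(-3)) = 21 - 3*(-27)³ + 3*(-27) = 21 - 3*(-19683) - 81 = 21 + 59049 - 81 = 58989)
-1692*p = -1692*58989 = -99809388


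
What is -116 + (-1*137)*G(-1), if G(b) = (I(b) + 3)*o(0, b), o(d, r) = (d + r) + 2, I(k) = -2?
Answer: -253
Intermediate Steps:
o(d, r) = 2 + d + r
G(b) = 2 + b (G(b) = (-2 + 3)*(2 + 0 + b) = 1*(2 + b) = 2 + b)
-116 + (-1*137)*G(-1) = -116 + (-1*137)*(2 - 1) = -116 - 137*1 = -116 - 137 = -253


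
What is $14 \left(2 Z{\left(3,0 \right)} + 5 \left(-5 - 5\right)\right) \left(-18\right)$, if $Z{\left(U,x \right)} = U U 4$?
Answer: $-5544$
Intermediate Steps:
$Z{\left(U,x \right)} = 4 U^{2}$ ($Z{\left(U,x \right)} = U^{2} \cdot 4 = 4 U^{2}$)
$14 \left(2 Z{\left(3,0 \right)} + 5 \left(-5 - 5\right)\right) \left(-18\right) = 14 \left(2 \cdot 4 \cdot 3^{2} + 5 \left(-5 - 5\right)\right) \left(-18\right) = 14 \left(2 \cdot 4 \cdot 9 + 5 \left(-10\right)\right) \left(-18\right) = 14 \left(2 \cdot 36 - 50\right) \left(-18\right) = 14 \left(72 - 50\right) \left(-18\right) = 14 \cdot 22 \left(-18\right) = 308 \left(-18\right) = -5544$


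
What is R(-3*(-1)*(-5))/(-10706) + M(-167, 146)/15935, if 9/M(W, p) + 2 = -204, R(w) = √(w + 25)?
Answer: -9/3282610 - √10/10706 ≈ -0.00029812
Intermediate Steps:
R(w) = √(25 + w)
M(W, p) = -9/206 (M(W, p) = 9/(-2 - 204) = 9/(-206) = 9*(-1/206) = -9/206)
R(-3*(-1)*(-5))/(-10706) + M(-167, 146)/15935 = √(25 - 3*(-1)*(-5))/(-10706) - 9/206/15935 = √(25 + 3*(-5))*(-1/10706) - 9/206*1/15935 = √(25 - 15)*(-1/10706) - 9/3282610 = √10*(-1/10706) - 9/3282610 = -√10/10706 - 9/3282610 = -9/3282610 - √10/10706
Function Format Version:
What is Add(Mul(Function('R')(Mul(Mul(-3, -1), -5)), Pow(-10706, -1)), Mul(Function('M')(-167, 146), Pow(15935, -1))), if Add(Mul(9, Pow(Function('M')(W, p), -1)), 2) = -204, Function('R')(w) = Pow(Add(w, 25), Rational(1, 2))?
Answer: Add(Rational(-9, 3282610), Mul(Rational(-1, 10706), Pow(10, Rational(1, 2)))) ≈ -0.00029812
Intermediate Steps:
Function('R')(w) = Pow(Add(25, w), Rational(1, 2))
Function('M')(W, p) = Rational(-9, 206) (Function('M')(W, p) = Mul(9, Pow(Add(-2, -204), -1)) = Mul(9, Pow(-206, -1)) = Mul(9, Rational(-1, 206)) = Rational(-9, 206))
Add(Mul(Function('R')(Mul(Mul(-3, -1), -5)), Pow(-10706, -1)), Mul(Function('M')(-167, 146), Pow(15935, -1))) = Add(Mul(Pow(Add(25, Mul(Mul(-3, -1), -5)), Rational(1, 2)), Pow(-10706, -1)), Mul(Rational(-9, 206), Pow(15935, -1))) = Add(Mul(Pow(Add(25, Mul(3, -5)), Rational(1, 2)), Rational(-1, 10706)), Mul(Rational(-9, 206), Rational(1, 15935))) = Add(Mul(Pow(Add(25, -15), Rational(1, 2)), Rational(-1, 10706)), Rational(-9, 3282610)) = Add(Mul(Pow(10, Rational(1, 2)), Rational(-1, 10706)), Rational(-9, 3282610)) = Add(Mul(Rational(-1, 10706), Pow(10, Rational(1, 2))), Rational(-9, 3282610)) = Add(Rational(-9, 3282610), Mul(Rational(-1, 10706), Pow(10, Rational(1, 2))))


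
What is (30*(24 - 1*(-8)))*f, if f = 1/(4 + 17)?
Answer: 320/7 ≈ 45.714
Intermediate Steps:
f = 1/21 ≈ 0.047619
(30*(24 - 1*(-8)))*f = (30*(24 - 1*(-8)))*(1/21) = (30*(24 + 8))*(1/21) = (30*32)*(1/21) = 960*(1/21) = 320/7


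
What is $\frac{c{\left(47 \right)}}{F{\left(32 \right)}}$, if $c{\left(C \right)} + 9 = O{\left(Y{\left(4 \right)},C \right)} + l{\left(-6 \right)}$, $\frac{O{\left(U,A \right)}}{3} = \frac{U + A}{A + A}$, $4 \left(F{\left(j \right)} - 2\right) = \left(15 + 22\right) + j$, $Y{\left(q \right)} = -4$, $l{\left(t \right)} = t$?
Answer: $- \frac{366}{517} \approx -0.70793$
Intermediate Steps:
$F{\left(j \right)} = \frac{45}{4} + \frac{j}{4}$ ($F{\left(j \right)} = 2 + \frac{\left(15 + 22\right) + j}{4} = 2 + \frac{37 + j}{4} = 2 + \left(\frac{37}{4} + \frac{j}{4}\right) = \frac{45}{4} + \frac{j}{4}$)
$O{\left(U,A \right)} = \frac{3 \left(A + U\right)}{2 A}$ ($O{\left(U,A \right)} = 3 \frac{U + A}{A + A} = 3 \frac{A + U}{2 A} = \frac{3 \left(A + U\right)}{2 A}$)
$c{\left(C \right)} = -15 + \frac{3 \left(-4 + C\right)}{2 C}$ ($c{\left(C \right)} = -9 - \left(6 - \frac{3 \left(C - 4\right)}{2 C}\right) = -9 - \left(6 - \frac{3 \left(-4 + C\right)}{2 C}\right) = -15 + \frac{3 \left(-4 + C\right)}{2 C}$)
$\frac{c{\left(47 \right)}}{F{\left(32 \right)}} = \frac{- \frac{27}{2} - \frac{6}{47}}{\frac{45}{4} + \frac{1}{4} \cdot 32} = \frac{- \frac{27}{2} - \frac{6}{47}}{\frac{45}{4} + 8} = \frac{- \frac{27}{2} - \frac{6}{47}}{\frac{77}{4}} = \left(- \frac{1281}{94}\right) \frac{4}{77} = - \frac{366}{517}$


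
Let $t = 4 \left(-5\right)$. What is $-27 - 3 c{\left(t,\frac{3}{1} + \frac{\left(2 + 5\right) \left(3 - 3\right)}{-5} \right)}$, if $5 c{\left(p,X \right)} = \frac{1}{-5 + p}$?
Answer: $- \frac{3372}{125} \approx -26.976$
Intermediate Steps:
$t = -20$
$c{\left(p,X \right)} = \frac{1}{5 \left(-5 + p\right)}$
$-27 - 3 c{\left(t,\frac{3}{1} + \frac{\left(2 + 5\right) \left(3 - 3\right)}{-5} \right)} = -27 - 3 \frac{1}{5 \left(-5 - 20\right)} = -27 - 3 \frac{1}{5 \left(-25\right)} = -27 - 3 \cdot \frac{1}{5} \left(- \frac{1}{25}\right) = -27 - - \frac{3}{125} = -27 + \frac{3}{125} = - \frac{3372}{125}$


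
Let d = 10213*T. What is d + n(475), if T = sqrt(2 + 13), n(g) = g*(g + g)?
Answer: 451250 + 10213*sqrt(15) ≈ 4.9081e+5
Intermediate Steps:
n(g) = 2*g**2 (n(g) = g*(2*g) = 2*g**2)
T = sqrt(15) ≈ 3.8730
d = 10213*sqrt(15) ≈ 39555.
d + n(475) = 10213*sqrt(15) + 2*475**2 = 10213*sqrt(15) + 2*225625 = 10213*sqrt(15) + 451250 = 451250 + 10213*sqrt(15)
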